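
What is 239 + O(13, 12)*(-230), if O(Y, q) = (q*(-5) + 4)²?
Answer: -721041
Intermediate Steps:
O(Y, q) = (4 - 5*q)² (O(Y, q) = (-5*q + 4)² = (4 - 5*q)²)
239 + O(13, 12)*(-230) = 239 + (-4 + 5*12)²*(-230) = 239 + (-4 + 60)²*(-230) = 239 + 56²*(-230) = 239 + 3136*(-230) = 239 - 721280 = -721041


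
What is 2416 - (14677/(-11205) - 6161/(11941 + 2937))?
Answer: 403053902251/166707990 ≈ 2417.7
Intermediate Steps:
2416 - (14677/(-11205) - 6161/(11941 + 2937)) = 2416 - (14677*(-1/11205) - 6161/14878) = 2416 - (-14677/11205 - 6161*1/14878) = 2416 - (-14677/11205 - 6161/14878) = 2416 - 1*(-287398411/166707990) = 2416 + 287398411/166707990 = 403053902251/166707990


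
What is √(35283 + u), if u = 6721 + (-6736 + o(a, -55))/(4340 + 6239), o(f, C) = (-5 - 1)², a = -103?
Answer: 12*√32644561831/10579 ≈ 204.95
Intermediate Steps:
o(f, C) = 36 (o(f, C) = (-6)² = 36)
u = 71094759/10579 (u = 6721 + (-6736 + 36)/(4340 + 6239) = 6721 - 6700/10579 = 71094759/10579 ≈ 6720.4)
√(35283 + u) = √(35283 + 71094759/10579) = √(444353616/10579) = 12*√32644561831/10579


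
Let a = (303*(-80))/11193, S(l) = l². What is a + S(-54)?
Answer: 10871516/3731 ≈ 2913.8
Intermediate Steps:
a = -8080/3731 (a = -24240*1/11193 = -8080/3731 ≈ -2.1656)
a + S(-54) = -8080/3731 + (-54)² = -8080/3731 + 2916 = 10871516/3731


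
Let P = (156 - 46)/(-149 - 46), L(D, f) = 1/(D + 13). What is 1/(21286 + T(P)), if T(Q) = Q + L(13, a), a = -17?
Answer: 78/1660267 ≈ 4.6980e-5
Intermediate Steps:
L(D, f) = 1/(13 + D)
P = -22/39 (P = 110/(-195) = 110*(-1/195) = -22/39 ≈ -0.56410)
T(Q) = 1/26 + Q (T(Q) = Q + 1/(13 + 13) = Q + 1/26 = 1/26 + Q)
1/(21286 + T(P)) = 1/(21286 + (1/26 - 22/39)) = 1/(21286 - 41/78) = 1/(1660267/78) = 78/1660267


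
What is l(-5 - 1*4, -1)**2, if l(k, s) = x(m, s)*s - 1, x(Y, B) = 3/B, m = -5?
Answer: 4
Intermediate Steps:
l(k, s) = 2 (l(k, s) = (3/s)*s - 1 = 3 - 1 = 2)
l(-5 - 1*4, -1)**2 = 2**2 = 4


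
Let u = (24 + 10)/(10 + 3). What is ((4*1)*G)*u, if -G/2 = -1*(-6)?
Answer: -1632/13 ≈ -125.54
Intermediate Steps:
u = 34/13 ≈ 2.6154
G = -12 (G = -(-2)*(-6) = -2*6 = -12)
((4*1)*G)*u = ((4*1)*(-12))*(34/13) = (4*(-12))*(34/13) = -48*34/13 = -1632/13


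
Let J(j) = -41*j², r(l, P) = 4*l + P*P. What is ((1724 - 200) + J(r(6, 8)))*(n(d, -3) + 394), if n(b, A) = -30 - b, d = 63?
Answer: -95109980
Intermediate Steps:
r(l, P) = P² + 4*l (r(l, P) = 4*l + P² = P² + 4*l)
((1724 - 200) + J(r(6, 8)))*(n(d, -3) + 394) = ((1724 - 200) - 41*(8² + 4*6)²)*((-30 - 1*63) + 394) = (1524 - 41*(64 + 24)²)*((-30 - 63) + 394) = (1524 - 41*88²)*(-93 + 394) = (1524 - 41*7744)*301 = (1524 - 317504)*301 = -315980*301 = -95109980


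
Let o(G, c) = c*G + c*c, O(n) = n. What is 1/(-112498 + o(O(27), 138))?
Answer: -1/89728 ≈ -1.1145e-5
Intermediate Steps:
o(G, c) = c² + G*c (o(G, c) = G*c + c² = c² + G*c)
1/(-112498 + o(O(27), 138)) = 1/(-112498 + 138*(27 + 138)) = 1/(-112498 + 138*165) = 1/(-112498 + 22770) = 1/(-89728) = -1/89728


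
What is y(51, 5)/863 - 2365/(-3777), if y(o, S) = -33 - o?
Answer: 1723727/3259551 ≈ 0.52882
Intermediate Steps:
y(51, 5)/863 - 2365/(-3777) = (-33 - 1*51)/863 - 2365/(-3777) = (-33 - 51)*(1/863) - 2365*(-1/3777) = -84*1/863 + 2365/3777 = -84/863 + 2365/3777 = 1723727/3259551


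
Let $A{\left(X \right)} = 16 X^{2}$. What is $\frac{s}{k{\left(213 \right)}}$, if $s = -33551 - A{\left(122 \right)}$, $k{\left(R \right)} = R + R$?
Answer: $- \frac{90565}{142} \approx -637.78$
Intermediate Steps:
$k{\left(R \right)} = 2 R$
$s = -271695$ ($s = -33551 - 16 \cdot 122^{2} = -33551 - 16 \cdot 14884 = -33551 - 238144 = -271695$)
$\frac{s}{k{\left(213 \right)}} = - \frac{271695}{2 \cdot 213} = - \frac{271695}{426} = \left(-271695\right) \frac{1}{426} = - \frac{90565}{142}$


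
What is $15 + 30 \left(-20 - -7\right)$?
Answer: $-375$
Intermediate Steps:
$15 + 30 \left(-20 - -7\right) = 15 + 30 \left(-20 + 7\right) = 15 + 30 \left(-13\right) = 15 - 390 = -375$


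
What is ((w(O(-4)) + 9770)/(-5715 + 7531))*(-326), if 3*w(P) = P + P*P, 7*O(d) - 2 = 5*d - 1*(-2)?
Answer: -39020407/22246 ≈ -1754.0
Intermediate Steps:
O(d) = 4/7 + 5*d/7 (O(d) = 2/7 + (5*d - 1*(-2))/7 = 2/7 + (5*d + 2)/7 = 2/7 + (2 + 5*d)/7 = 2/7 + (2/7 + 5*d/7) = 4/7 + 5*d/7)
w(P) = P/3 + P²/3 (w(P) = (P + P*P)/3 = (P + P²)/3 = P/3 + P²/3)
((w(O(-4)) + 9770)/(-5715 + 7531))*(-326) = (((4/7 + (5/7)*(-4))*(1 + (4/7 + (5/7)*(-4)))/3 + 9770)/(-5715 + 7531))*(-326) = (((4/7 - 20/7)*(1 + (4/7 - 20/7))/3 + 9770)/1816)*(-326) = (((⅓)*(-16/7)*(1 - 16/7) + 9770)*(1/1816))*(-326) = (((⅓)*(-16/7)*(-9/7) + 9770)*(1/1816))*(-326) = ((48/49 + 9770)*(1/1816))*(-326) = ((478778/49)*(1/1816))*(-326) = (239389/44492)*(-326) = -39020407/22246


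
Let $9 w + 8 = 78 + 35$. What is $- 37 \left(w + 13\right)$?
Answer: $- \frac{2738}{3} \approx -912.67$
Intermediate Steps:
$w = \frac{35}{3}$ ($w = - \frac{8}{9} + \frac{78 + 35}{9} = - \frac{8}{9} + \frac{1}{9} \cdot 113 = - \frac{8}{9} + \frac{113}{9} = \frac{35}{3} \approx 11.667$)
$- 37 \left(w + 13\right) = - 37 \left(\frac{35}{3} + 13\right) = \left(-37\right) \frac{74}{3} = - \frac{2738}{3}$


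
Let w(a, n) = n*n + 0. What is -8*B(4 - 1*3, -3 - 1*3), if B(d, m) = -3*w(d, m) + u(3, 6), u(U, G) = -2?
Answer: 880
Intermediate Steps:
w(a, n) = n**2 (w(a, n) = n**2 + 0 = n**2)
B(d, m) = -2 - 3*m**2 (B(d, m) = -3*m**2 - 2 = -2 - 3*m**2)
-8*B(4 - 1*3, -3 - 1*3) = -8*(-2 - 3*(-3 - 1*3)**2) = -8*(-2 - 3*(-3 - 3)**2) = -8*(-2 - 3*(-6)**2) = -8*(-2 - 3*36) = -8*(-2 - 108) = -8*(-110) = 880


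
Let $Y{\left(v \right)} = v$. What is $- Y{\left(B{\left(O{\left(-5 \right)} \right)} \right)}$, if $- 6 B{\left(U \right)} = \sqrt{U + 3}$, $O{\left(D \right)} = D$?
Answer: $\frac{i \sqrt{2}}{6} \approx 0.2357 i$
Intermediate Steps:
$B{\left(U \right)} = - \frac{\sqrt{3 + U}}{6}$ ($B{\left(U \right)} = - \frac{\sqrt{U + 3}}{6} = - \frac{\sqrt{3 + U}}{6}$)
$- Y{\left(B{\left(O{\left(-5 \right)} \right)} \right)} = - \frac{\left(-1\right) \sqrt{3 - 5}}{6} = - \frac{\left(-1\right) \sqrt{-2}}{6} = - \frac{\left(-1\right) i \sqrt{2}}{6} = \frac{i \sqrt{2}}{6}$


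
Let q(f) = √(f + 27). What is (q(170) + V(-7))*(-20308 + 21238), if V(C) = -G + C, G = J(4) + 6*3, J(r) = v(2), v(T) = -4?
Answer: -19530 + 930*√197 ≈ -6476.8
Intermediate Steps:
J(r) = -4
q(f) = √(27 + f)
G = 14 (G = -4 + 6*3 = -4 + 18 = 14)
V(C) = -14 + C (V(C) = -1*14 + C = -14 + C)
(q(170) + V(-7))*(-20308 + 21238) = (√(27 + 170) + (-14 - 7))*(-20308 + 21238) = (√197 - 21)*930 = (-21 + √197)*930 = -19530 + 930*√197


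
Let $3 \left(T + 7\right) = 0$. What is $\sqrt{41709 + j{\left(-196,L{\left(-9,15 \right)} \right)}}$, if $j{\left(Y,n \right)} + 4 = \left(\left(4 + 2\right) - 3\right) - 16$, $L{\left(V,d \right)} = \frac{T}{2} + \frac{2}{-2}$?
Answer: $2 \sqrt{10423} \approx 204.19$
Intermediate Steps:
$T = -7$ ($T = -7 + \frac{1}{3} \cdot 0 = -7 + 0 = -7$)
$L{\left(V,d \right)} = - \frac{9}{2}$ ($L{\left(V,d \right)} = - \frac{7}{2} + \frac{2}{-2} = \left(-7\right) \frac{1}{2} + 2 \left(- \frac{1}{2}\right) = - \frac{7}{2} - 1 = - \frac{9}{2}$)
$j{\left(Y,n \right)} = -17$ ($j{\left(Y,n \right)} = -4 + \left(\left(\left(4 + 2\right) - 3\right) - 16\right) = -4 + \left(\left(6 - 3\right) - 16\right) = -4 + \left(3 - 16\right) = -4 - 13 = -17$)
$\sqrt{41709 + j{\left(-196,L{\left(-9,15 \right)} \right)}} = \sqrt{41709 - 17} = \sqrt{41692} = 2 \sqrt{10423}$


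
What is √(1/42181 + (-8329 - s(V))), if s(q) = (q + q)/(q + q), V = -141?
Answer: I*√14821042176949/42181 ≈ 91.269*I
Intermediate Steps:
s(q) = 1 (s(q) = (2*q)/((2*q)) = (2*q)*(1/(2*q)) = 1)
√(1/42181 + (-8329 - s(V))) = √(1/42181 + (-8329 - 1*1)) = √(1/42181 + (-8329 - 1)) = √(1/42181 - 8330) = √(-351367729/42181) = I*√14821042176949/42181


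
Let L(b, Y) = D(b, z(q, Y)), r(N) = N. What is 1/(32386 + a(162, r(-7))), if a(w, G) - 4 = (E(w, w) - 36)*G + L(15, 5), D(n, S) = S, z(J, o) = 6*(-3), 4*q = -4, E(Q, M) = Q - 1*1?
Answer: 1/31497 ≈ 3.1749e-5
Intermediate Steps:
E(Q, M) = -1 + Q (E(Q, M) = Q - 1 = -1 + Q)
q = -1 (q = (¼)*(-4) = -1)
z(J, o) = -18
L(b, Y) = -18
a(w, G) = -14 + G*(-37 + w) (a(w, G) = 4 + (((-1 + w) - 36)*G - 18) = 4 + ((-37 + w)*G - 18) = 4 + (G*(-37 + w) - 18) = 4 + (-18 + G*(-37 + w)) = -14 + G*(-37 + w))
1/(32386 + a(162, r(-7))) = 1/(32386 + (-14 - 37*(-7) - 7*162)) = 1/(32386 + (-14 + 259 - 1134)) = 1/(32386 - 889) = 1/31497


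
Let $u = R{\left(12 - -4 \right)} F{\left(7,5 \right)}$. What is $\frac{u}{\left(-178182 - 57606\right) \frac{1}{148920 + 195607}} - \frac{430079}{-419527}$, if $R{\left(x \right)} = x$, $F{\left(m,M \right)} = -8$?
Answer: $\frac{4650579986141}{24729858069} \approx 188.06$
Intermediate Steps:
$u = -128$ ($u = \left(12 - -4\right) \left(-8\right) = \left(12 + 4\right) \left(-8\right) = 16 \left(-8\right) = -128$)
$\frac{u}{\left(-178182 - 57606\right) \frac{1}{148920 + 195607}} - \frac{430079}{-419527} = - \frac{128}{\left(-178182 - 57606\right) \frac{1}{148920 + 195607}} - \frac{430079}{-419527} = - \frac{128}{\left(-235788\right) \frac{1}{344527}} - - \frac{430079}{419527} = - \frac{128}{\left(-235788\right) \frac{1}{344527}} + \frac{430079}{419527} = - \frac{128}{- \frac{235788}{344527}} + \frac{430079}{419527} = \left(-128\right) \left(- \frac{344527}{235788}\right) + \frac{430079}{419527} = \frac{11024864}{58947} + \frac{430079}{419527} = \frac{4650579986141}{24729858069}$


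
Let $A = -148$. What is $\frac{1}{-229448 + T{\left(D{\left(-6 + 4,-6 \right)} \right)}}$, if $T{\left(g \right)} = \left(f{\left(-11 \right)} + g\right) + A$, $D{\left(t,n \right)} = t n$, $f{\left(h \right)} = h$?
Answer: $- \frac{1}{229595} \approx -4.3555 \cdot 10^{-6}$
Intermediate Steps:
$D{\left(t,n \right)} = n t$
$T{\left(g \right)} = -159 + g$ ($T{\left(g \right)} = \left(-11 + g\right) - 148 = -159 + g$)
$\frac{1}{-229448 + T{\left(D{\left(-6 + 4,-6 \right)} \right)}} = \frac{1}{-229448 - \left(159 + 6 \left(-6 + 4\right)\right)} = \frac{1}{-229448 - 147} = \frac{1}{-229595} = - \frac{1}{229595}$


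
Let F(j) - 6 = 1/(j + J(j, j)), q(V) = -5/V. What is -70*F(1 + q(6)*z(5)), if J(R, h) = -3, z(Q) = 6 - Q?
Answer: -6720/17 ≈ -395.29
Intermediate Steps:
F(j) = 6 + 1/(-3 + j) (F(j) = 6 + 1/(j - 3) = 6 + 1/(-3 + j))
-70*F(1 + q(6)*z(5)) = -70*(-17 + 6*(1 + (-5/6)*(6 - 1*5)))/(-3 + (1 + (-5/6)*(6 - 1*5))) = -70*(-17 + 6*(1 + (-5*⅙)*(6 - 5)))/(-3 + (1 + (-5*⅙)*(6 - 5))) = -70*(-17 + 6*(1 - ⅚*1))/(-3 + (1 - ⅚*1)) = -70*(-17 + 6*(1 - ⅚))/(-3 + (1 - ⅚)) = -70*(-17 + 6*(⅙))/(-3 + ⅙) = -70*(-17 + 1)/(-17/6) = -(-420)*(-16)/17 = -70*96/17 = -6720/17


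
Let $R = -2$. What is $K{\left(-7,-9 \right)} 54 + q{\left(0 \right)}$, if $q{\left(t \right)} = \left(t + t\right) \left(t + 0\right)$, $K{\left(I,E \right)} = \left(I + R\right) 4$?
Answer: $-1944$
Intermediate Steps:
$K{\left(I,E \right)} = -8 + 4 I$ ($K{\left(I,E \right)} = \left(I - 2\right) 4 = \left(-2 + I\right) 4 = -8 + 4 I$)
$q{\left(t \right)} = 2 t^{2}$ ($q{\left(t \right)} = 2 t t = 2 t^{2}$)
$K{\left(-7,-9 \right)} 54 + q{\left(0 \right)} = \left(-8 + 4 \left(-7\right)\right) 54 + 2 \cdot 0^{2} = \left(-8 - 28\right) 54 + 2 \cdot 0 = \left(-36\right) 54 + 0 = -1944 + 0 = -1944$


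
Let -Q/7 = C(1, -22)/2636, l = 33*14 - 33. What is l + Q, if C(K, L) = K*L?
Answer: 565499/1318 ≈ 429.06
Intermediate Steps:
l = 429 (l = 462 - 33 = 429)
Q = 77/1318 (Q = -7*1*(-22)/2636 = -(-154)/2636 = -7*(-11/1318) = 77/1318 ≈ 0.058422)
l + Q = 429 + 77/1318 = 565499/1318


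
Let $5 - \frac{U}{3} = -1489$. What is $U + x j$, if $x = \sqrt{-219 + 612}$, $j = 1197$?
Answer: $4482 + 1197 \sqrt{393} \approx 28212.0$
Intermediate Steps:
$x = \sqrt{393} \approx 19.824$
$U = 4482$ ($U = 15 - -4467 = 15 + 4467 = 4482$)
$U + x j = 4482 + \sqrt{393} \cdot 1197 = 4482 + 1197 \sqrt{393}$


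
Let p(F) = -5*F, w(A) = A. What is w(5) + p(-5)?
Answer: 30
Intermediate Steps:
w(5) + p(-5) = 5 - 5*(-5) = 5 + 25 = 30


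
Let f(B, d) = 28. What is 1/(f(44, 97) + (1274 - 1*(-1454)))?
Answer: 1/2756 ≈ 0.00036284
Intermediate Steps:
1/(f(44, 97) + (1274 - 1*(-1454))) = 1/(28 + (1274 - 1*(-1454))) = 1/(28 + (1274 + 1454)) = 1/(28 + 2728) = 1/2756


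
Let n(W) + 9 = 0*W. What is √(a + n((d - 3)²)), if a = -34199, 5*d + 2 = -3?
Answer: 4*I*√2138 ≈ 184.95*I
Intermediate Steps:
d = -1 (d = -⅖ + (⅕)*(-3) = -⅖ - ⅗ = -1)
n(W) = -9 (n(W) = -9 + 0*W = -9 + 0 = -9)
√(a + n((d - 3)²)) = √(-34199 - 9) = √(-34208) = 4*I*√2138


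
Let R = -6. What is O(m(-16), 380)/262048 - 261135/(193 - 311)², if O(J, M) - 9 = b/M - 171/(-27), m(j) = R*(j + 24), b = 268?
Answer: -4875614782549/259973890080 ≈ -18.754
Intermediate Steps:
m(j) = -144 - 6*j (m(j) = -6*(j + 24) = -6*(24 + j) = -144 - 6*j)
O(J, M) = 46/3 + 268/M (O(J, M) = 9 + (268/M - 171/(-27)) = 9 + (268/M - 171*(-1/27)) = 9 + (268/M + 19/3) = 9 + (19/3 + 268/M) = 46/3 + 268/M)
O(m(-16), 380)/262048 - 261135/(193 - 311)² = (46/3 + 268/380)/262048 - 261135/(193 - 311)² = (46/3 + 268*(1/380))*(1/262048) - 261135/((-118)²) = (46/3 + 67/95)*(1/262048) - 261135/13924 = (4571/285)*(1/262048) - 261135*1/13924 = 4571/74683680 - 261135/13924 = -4875614782549/259973890080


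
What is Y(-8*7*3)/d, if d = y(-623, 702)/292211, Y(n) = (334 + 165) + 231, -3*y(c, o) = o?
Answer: -106657015/117 ≈ -9.1160e+5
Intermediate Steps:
y(c, o) = -o/3
Y(n) = 730 (Y(n) = 499 + 231 = 730)
d = -234/292211 (d = -1/3*702/292211 = -234*1/292211 = -234/292211 ≈ -0.00080079)
Y(-8*7*3)/d = 730/(-234/292211) = 730*(-292211/234) = -106657015/117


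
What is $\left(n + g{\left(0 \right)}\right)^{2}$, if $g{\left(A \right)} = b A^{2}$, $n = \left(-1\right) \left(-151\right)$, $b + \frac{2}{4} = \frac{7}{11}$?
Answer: $22801$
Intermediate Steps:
$b = \frac{3}{22}$ ($b = - \frac{1}{2} + \frac{7}{11} = \frac{3}{22} \approx 0.13636$)
$n = 151$
$g{\left(A \right)} = \frac{3 A^{2}}{22}$
$\left(n + g{\left(0 \right)}\right)^{2} = \left(151 + \frac{3 \cdot 0^{2}}{22}\right)^{2} = \left(151 + \frac{3}{22} \cdot 0\right)^{2} = \left(151 + 0\right)^{2} = 151^{2} = 22801$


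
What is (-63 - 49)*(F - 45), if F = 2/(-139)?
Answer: 700784/139 ≈ 5041.6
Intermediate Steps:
F = -2/139 (F = 2*(-1/139) = -2/139 ≈ -0.014388)
(-63 - 49)*(F - 45) = (-63 - 49)*(-2/139 - 45) = -112*(-6257/139) = 700784/139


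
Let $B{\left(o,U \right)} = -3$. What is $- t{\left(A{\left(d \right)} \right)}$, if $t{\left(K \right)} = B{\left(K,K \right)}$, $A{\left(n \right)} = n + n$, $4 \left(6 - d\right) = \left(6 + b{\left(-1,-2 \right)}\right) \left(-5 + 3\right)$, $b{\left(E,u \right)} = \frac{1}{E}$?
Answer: $3$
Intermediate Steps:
$d = \frac{17}{2}$ ($d = 6 - \frac{\left(6 + \frac{1}{-1}\right) \left(-5 + 3\right)}{4} = 6 - \frac{\left(6 - 1\right) \left(-2\right)}{4} = 6 - \frac{5 \left(-2\right)}{4} = 6 - - \frac{5}{2} = 6 + \frac{5}{2} = \frac{17}{2} \approx 8.5$)
$A{\left(n \right)} = 2 n$
$t{\left(K \right)} = -3$
$- t{\left(A{\left(d \right)} \right)} = \left(-1\right) \left(-3\right) = 3$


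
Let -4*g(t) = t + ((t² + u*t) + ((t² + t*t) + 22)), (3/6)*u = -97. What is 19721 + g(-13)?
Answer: 37923/2 ≈ 18962.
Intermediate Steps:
u = -194 (u = 2*(-97) = -194)
g(t) = -11/2 - 3*t²/4 + 193*t/4 (g(t) = -(t + ((t² - 194*t) + ((t² + t*t) + 22)))/4 = -(t + ((t² - 194*t) + ((t² + t²) + 22)))/4 = -(t + ((t² - 194*t) + (2*t² + 22)))/4 = -(t + ((t² - 194*t) + (22 + 2*t²)))/4 = -(t + (22 - 194*t + 3*t²))/4 = -(22 - 193*t + 3*t²)/4 = -11/2 - 3*t²/4 + 193*t/4)
19721 + g(-13) = 19721 + (-11/2 - ¾*(-13)² + (193/4)*(-13)) = 19721 + (-11/2 - ¾*169 - 2509/4) = 19721 + (-11/2 - 507/4 - 2509/4) = 19721 - 1519/2 = 37923/2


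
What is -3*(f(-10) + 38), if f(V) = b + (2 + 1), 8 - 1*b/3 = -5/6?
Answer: -405/2 ≈ -202.50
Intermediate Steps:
b = 53/2 (b = 24 - (-15)/6 = 24 - 3*(-⅚) = 24 + 5/2 = 53/2 ≈ 26.500)
f(V) = 59/2 (f(V) = 53/2 + (2 + 1) = 53/2 + 3 = 59/2)
-3*(f(-10) + 38) = -3*(59/2 + 38) = -3*135/2 = -405/2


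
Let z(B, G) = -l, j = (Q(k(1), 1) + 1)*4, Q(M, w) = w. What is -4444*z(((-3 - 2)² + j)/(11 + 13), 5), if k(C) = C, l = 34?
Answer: 151096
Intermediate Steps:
j = 8 (j = (1 + 1)*4 = 2*4 = 8)
z(B, G) = -34 (z(B, G) = -1*34 = -34)
-4444*z(((-3 - 2)² + j)/(11 + 13), 5) = -4444*(-34) = 151096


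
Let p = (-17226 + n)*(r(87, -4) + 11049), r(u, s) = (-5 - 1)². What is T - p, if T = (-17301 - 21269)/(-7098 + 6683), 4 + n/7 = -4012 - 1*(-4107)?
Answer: 15262800109/83 ≈ 1.8389e+8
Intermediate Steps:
r(u, s) = 36 (r(u, s) = (-6)² = 36)
n = 637 (n = -28 + 7*(-4012 - 1*(-4107)) = -28 + 7*(-4012 + 4107) = -28 + 7*95 = -28 + 665 = 637)
p = -183889065 (p = (-17226 + 637)*(36 + 11049) = -16589*11085 = -183889065)
T = 7714/83 (T = -38570/(-415) = -38570*(-1/415) = 7714/83 ≈ 92.940)
T - p = 7714/83 - 1*(-183889065) = 7714/83 + 183889065 = 15262800109/83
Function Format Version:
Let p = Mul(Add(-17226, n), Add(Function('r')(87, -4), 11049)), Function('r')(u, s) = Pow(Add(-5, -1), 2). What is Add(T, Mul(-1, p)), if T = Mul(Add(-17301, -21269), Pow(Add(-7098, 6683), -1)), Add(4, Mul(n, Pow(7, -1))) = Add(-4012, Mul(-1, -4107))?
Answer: Rational(15262800109, 83) ≈ 1.8389e+8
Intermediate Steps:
Function('r')(u, s) = 36 (Function('r')(u, s) = Pow(-6, 2) = 36)
n = 637 (n = Add(-28, Mul(7, Add(-4012, Mul(-1, -4107)))) = Add(-28, Mul(7, Add(-4012, 4107))) = Add(-28, Mul(7, 95)) = Add(-28, 665) = 637)
p = -183889065 (p = Mul(Add(-17226, 637), Add(36, 11049)) = Mul(-16589, 11085) = -183889065)
T = Rational(7714, 83) (T = Mul(-38570, Pow(-415, -1)) = Mul(-38570, Rational(-1, 415)) = Rational(7714, 83) ≈ 92.940)
Add(T, Mul(-1, p)) = Add(Rational(7714, 83), Mul(-1, -183889065)) = Add(Rational(7714, 83), 183889065) = Rational(15262800109, 83)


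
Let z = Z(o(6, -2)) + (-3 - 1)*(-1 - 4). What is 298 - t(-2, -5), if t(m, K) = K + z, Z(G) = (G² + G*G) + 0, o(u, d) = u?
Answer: 211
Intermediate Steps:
Z(G) = 2*G² (Z(G) = (G² + G²) + 0 = 2*G² + 0 = 2*G²)
z = 92 (z = 2*6² + (-3 - 1)*(-1 - 4) = 2*36 - 4*(-5) = 72 + 20 = 92)
t(m, K) = 92 + K (t(m, K) = K + 92 = 92 + K)
298 - t(-2, -5) = 298 - (92 - 5) = 298 - 1*87 = 298 - 87 = 211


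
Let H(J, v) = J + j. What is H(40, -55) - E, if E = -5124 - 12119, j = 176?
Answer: 17459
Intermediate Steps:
H(J, v) = 176 + J (H(J, v) = J + 176 = 176 + J)
E = -17243
H(40, -55) - E = (176 + 40) - 1*(-17243) = 216 + 17243 = 17459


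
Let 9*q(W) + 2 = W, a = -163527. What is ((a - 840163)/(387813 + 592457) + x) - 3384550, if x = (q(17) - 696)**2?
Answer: -2560668176968/882243 ≈ -2.9025e+6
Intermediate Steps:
q(W) = -2/9 + W/9
x = 4338889/9 (x = ((-2/9 + (1/9)*17) - 696)**2 = ((-2/9 + 17/9) - 696)**2 = (5/3 - 696)**2 = (-2083/3)**2 = 4338889/9 ≈ 4.8210e+5)
((a - 840163)/(387813 + 592457) + x) - 3384550 = ((-163527 - 840163)/(387813 + 592457) + 4338889/9) - 3384550 = (-1003690/980270 + 4338889/9) - 3384550 = (-1003690*1/980270 + 4338889/9) - 3384550 = (-100369/98027 + 4338889/9) - 3384550 = 425327368682/882243 - 3384550 = -2560668176968/882243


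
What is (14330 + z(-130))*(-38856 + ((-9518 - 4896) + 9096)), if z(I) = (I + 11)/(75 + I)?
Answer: -34820994806/55 ≈ -6.3311e+8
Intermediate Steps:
z(I) = (11 + I)/(75 + I)
(14330 + z(-130))*(-38856 + ((-9518 - 4896) + 9096)) = (14330 + (11 - 130)/(75 - 130))*(-38856 + ((-9518 - 4896) + 9096)) = (14330 - 119/(-55))*(-38856 + (-14414 + 9096)) = (14330 - 1/55*(-119))*(-38856 - 5318) = (14330 + 119/55)*(-44174) = (788269/55)*(-44174) = -34820994806/55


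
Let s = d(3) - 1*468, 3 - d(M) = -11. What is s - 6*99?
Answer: -1048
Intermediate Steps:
d(M) = 14 (d(M) = 3 - 1*(-11) = 3 + 11 = 14)
s = -454 (s = 14 - 1*468 = 14 - 468 = -454)
s - 6*99 = -454 - 6*99 = -454 - 594 = -1048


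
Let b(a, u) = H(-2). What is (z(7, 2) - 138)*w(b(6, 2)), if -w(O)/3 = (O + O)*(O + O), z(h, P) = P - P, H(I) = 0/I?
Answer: 0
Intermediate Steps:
H(I) = 0
z(h, P) = 0
b(a, u) = 0
w(O) = -12*O² (w(O) = -3*(O + O)*(O + O) = -3*2*O*2*O = -12*O²)
(z(7, 2) - 138)*w(b(6, 2)) = (0 - 138)*(-12*0²) = -(-1656)*0 = -138*0 = 0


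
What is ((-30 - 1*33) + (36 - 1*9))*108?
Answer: -3888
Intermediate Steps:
((-30 - 1*33) + (36 - 1*9))*108 = ((-30 - 33) + (36 - 9))*108 = (-63 + 27)*108 = -36*108 = -3888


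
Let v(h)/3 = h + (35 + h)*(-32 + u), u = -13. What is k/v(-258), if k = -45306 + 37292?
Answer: -8014/29331 ≈ -0.27323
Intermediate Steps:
k = -8014
v(h) = -4725 - 132*h (v(h) = 3*(h + (35 + h)*(-32 - 13)) = 3*(h + (35 + h)*(-45)) = 3*(h + (-1575 - 45*h)) = 3*(-1575 - 44*h) = -4725 - 132*h)
k/v(-258) = -8014/(-4725 - 132*(-258)) = -8014/(-4725 + 34056) = -8014/29331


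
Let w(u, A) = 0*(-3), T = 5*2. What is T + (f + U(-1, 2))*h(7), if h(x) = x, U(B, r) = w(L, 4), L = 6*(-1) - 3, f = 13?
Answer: 101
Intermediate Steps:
L = -9 (L = -6 - 3 = -9)
T = 10
w(u, A) = 0
U(B, r) = 0
T + (f + U(-1, 2))*h(7) = 10 + (13 + 0)*7 = 10 + 13*7 = 10 + 91 = 101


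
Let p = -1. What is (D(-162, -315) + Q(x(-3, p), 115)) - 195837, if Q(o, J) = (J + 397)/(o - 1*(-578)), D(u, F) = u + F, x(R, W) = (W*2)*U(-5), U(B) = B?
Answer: -28858030/147 ≈ -1.9631e+5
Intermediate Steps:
x(R, W) = -10*W (x(R, W) = (W*2)*(-5) = (2*W)*(-5) = -10*W)
D(u, F) = F + u
Q(o, J) = (397 + J)/(578 + o) (Q(o, J) = (397 + J)/(o + 578) = (397 + J)/(578 + o))
(D(-162, -315) + Q(x(-3, p), 115)) - 195837 = ((-315 - 162) + (397 + 115)/(578 - 10*(-1))) - 195837 = (-477 + 512/(578 + 10)) - 195837 = (-477 + 512/588) - 195837 = (-477 + (1/588)*512) - 195837 = (-477 + 128/147) - 195837 = -69991/147 - 195837 = -28858030/147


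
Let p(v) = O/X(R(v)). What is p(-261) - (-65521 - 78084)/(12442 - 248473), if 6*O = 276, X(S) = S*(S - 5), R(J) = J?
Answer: -57235996/94176369 ≈ -0.60775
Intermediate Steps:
X(S) = S*(-5 + S)
O = 46 (O = (⅙)*276 = 46)
p(v) = 46/(v*(-5 + v)) (p(v) = 46/((v*(-5 + v))) = 46*(1/(v*(-5 + v))) = 46/(v*(-5 + v)))
p(-261) - (-65521 - 78084)/(12442 - 248473) = 46/(-261*(-5 - 261)) - (-65521 - 78084)/(12442 - 248473) = 46*(-1/261)/(-266) - (-143605)/(-236031) = 46*(-1/261)*(-1/266) - (-143605)*(-1)/236031 = 23/34713 - 1*143605/236031 = 23/34713 - 143605/236031 = -57235996/94176369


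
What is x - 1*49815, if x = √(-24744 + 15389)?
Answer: -49815 + I*√9355 ≈ -49815.0 + 96.721*I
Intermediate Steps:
x = I*√9355 (x = √(-9355) = I*√9355 ≈ 96.721*I)
x - 1*49815 = I*√9355 - 1*49815 = I*√9355 - 49815 = -49815 + I*√9355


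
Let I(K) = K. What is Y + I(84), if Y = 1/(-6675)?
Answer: 560699/6675 ≈ 84.000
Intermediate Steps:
Y = -1/6675 ≈ -0.00014981
Y + I(84) = -1/6675 + 84 = 560699/6675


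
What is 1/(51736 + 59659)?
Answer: 1/111395 ≈ 8.9771e-6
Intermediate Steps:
1/(51736 + 59659) = 1/111395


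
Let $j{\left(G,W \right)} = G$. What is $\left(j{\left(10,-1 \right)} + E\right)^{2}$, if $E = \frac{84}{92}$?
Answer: $\frac{63001}{529} \approx 119.09$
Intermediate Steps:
$E = \frac{21}{23}$ ($E = 84 \cdot \frac{1}{92} = \frac{21}{23} \approx 0.91304$)
$\left(j{\left(10,-1 \right)} + E\right)^{2} = \left(10 + \frac{21}{23}\right)^{2} = \left(\frac{251}{23}\right)^{2} = \frac{63001}{529}$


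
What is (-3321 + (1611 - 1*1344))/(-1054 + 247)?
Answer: 1018/269 ≈ 3.7844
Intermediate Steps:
(-3321 + (1611 - 1*1344))/(-1054 + 247) = (-3321 + (1611 - 1344))/(-807) = (-3321 + 267)*(-1/807) = -3054*(-1/807) = 1018/269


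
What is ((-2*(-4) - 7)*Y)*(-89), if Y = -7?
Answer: 623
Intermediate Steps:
((-2*(-4) - 7)*Y)*(-89) = ((-2*(-4) - 7)*(-7))*(-89) = ((8 - 7)*(-7))*(-89) = (1*(-7))*(-89) = -7*(-89) = 623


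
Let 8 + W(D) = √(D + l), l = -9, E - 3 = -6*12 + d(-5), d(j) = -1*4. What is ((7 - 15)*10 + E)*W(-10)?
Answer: 1224 - 153*I*√19 ≈ 1224.0 - 666.91*I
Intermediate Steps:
d(j) = -4
E = -73 (E = 3 + (-6*12 - 4) = 3 + (-72 - 4) = 3 - 76 = -73)
W(D) = -8 + √(-9 + D) (W(D) = -8 + √(D - 9) = -8 + √(-9 + D))
((7 - 15)*10 + E)*W(-10) = ((7 - 15)*10 - 73)*(-8 + √(-9 - 10)) = (-8*10 - 73)*(-8 + √(-19)) = (-80 - 73)*(-8 + I*√19) = -153*(-8 + I*√19) = 1224 - 153*I*√19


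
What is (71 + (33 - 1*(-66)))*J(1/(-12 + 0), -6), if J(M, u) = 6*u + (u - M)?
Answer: -42755/6 ≈ -7125.8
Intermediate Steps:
J(M, u) = -M + 7*u
(71 + (33 - 1*(-66)))*J(1/(-12 + 0), -6) = (71 + (33 - 1*(-66)))*(-1/(-12 + 0) + 7*(-6)) = (71 + (33 + 66))*(-1/(-12) - 42) = (71 + 99)*(-1*(-1/12) - 42) = 170*(1/12 - 42) = 170*(-503/12) = -42755/6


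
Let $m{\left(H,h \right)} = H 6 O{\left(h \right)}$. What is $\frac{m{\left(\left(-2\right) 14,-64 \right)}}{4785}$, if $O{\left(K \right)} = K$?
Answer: $\frac{3584}{1595} \approx 2.247$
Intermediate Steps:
$m{\left(H,h \right)} = 6 H h$ ($m{\left(H,h \right)} = H 6 h = 6 H h$)
$\frac{m{\left(\left(-2\right) 14,-64 \right)}}{4785} = \frac{6 \left(\left(-2\right) 14\right) \left(-64\right)}{4785} = 6 \left(-28\right) \left(-64\right) \frac{1}{4785} = 10752 \cdot \frac{1}{4785} = \frac{3584}{1595}$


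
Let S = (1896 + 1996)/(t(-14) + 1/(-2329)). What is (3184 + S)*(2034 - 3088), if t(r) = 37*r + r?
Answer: -4148548076872/1239029 ≈ -3.3482e+6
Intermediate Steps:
t(r) = 38*r
S = -9064468/1239029 (S = (1896 + 1996)/(38*(-14) + 1/(-2329)) = 3892/(-532 - 1/2329) = 3892/(-1239029/2329) = 3892*(-2329/1239029) = -9064468/1239029 ≈ -7.3158)
(3184 + S)*(2034 - 3088) = (3184 - 9064468/1239029)*(2034 - 3088) = (3936003868/1239029)*(-1054) = -4148548076872/1239029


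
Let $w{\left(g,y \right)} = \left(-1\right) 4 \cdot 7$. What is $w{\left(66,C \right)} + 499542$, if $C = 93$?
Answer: $499514$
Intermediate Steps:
$w{\left(g,y \right)} = -28$ ($w{\left(g,y \right)} = \left(-4\right) 7 = -28$)
$w{\left(66,C \right)} + 499542 = -28 + 499542 = 499514$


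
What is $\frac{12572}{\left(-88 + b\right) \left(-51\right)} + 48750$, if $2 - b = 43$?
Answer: $\frac{320738822}{6579} \approx 48752.0$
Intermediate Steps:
$b = -41$ ($b = 2 - 43 = -41$)
$\frac{12572}{\left(-88 + b\right) \left(-51\right)} + 48750 = \frac{12572}{\left(-88 - 41\right) \left(-51\right)} + 48750 = \frac{12572}{\left(-129\right) \left(-51\right)} + 48750 = \frac{12572}{6579} + 48750 = \frac{320738822}{6579}$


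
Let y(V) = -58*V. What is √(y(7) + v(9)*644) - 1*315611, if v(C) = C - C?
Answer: -315611 + I*√406 ≈ -3.1561e+5 + 20.149*I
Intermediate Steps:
v(C) = 0
√(y(7) + v(9)*644) - 1*315611 = √(-58*7 + 0*644) - 1*315611 = √(-406 + 0) - 315611 = √(-406) - 315611 = I*√406 - 315611 = -315611 + I*√406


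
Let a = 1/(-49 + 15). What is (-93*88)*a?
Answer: 4092/17 ≈ 240.71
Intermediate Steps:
a = -1/34 (a = 1/(-34) = -1/34 ≈ -0.029412)
(-93*88)*a = -93*88*(-1/34) = -8184*(-1/34) = 4092/17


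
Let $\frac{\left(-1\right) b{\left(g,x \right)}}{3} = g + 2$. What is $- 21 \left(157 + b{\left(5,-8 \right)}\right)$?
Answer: $-2856$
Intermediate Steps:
$b{\left(g,x \right)} = -6 - 3 g$ ($b{\left(g,x \right)} = - 3 \left(g + 2\right) = - 3 \left(2 + g\right) = -6 - 3 g$)
$- 21 \left(157 + b{\left(5,-8 \right)}\right) = - 21 \left(157 - 21\right) = \left(-21\right) 136 = -2856$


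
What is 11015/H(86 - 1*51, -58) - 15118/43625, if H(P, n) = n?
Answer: -481406219/2530250 ≈ -190.26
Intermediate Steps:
11015/H(86 - 1*51, -58) - 15118/43625 = 11015/(-58) - 15118/43625 = 11015*(-1/58) - 15118*1/43625 = -11015/58 - 15118/43625 = -481406219/2530250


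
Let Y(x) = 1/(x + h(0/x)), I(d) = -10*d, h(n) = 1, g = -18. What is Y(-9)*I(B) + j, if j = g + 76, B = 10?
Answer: 141/2 ≈ 70.500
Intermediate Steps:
j = 58 (j = -18 + 76 = 58)
Y(x) = 1/(1 + x) (Y(x) = 1/(x + 1) = 1/(1 + x))
Y(-9)*I(B) + j = (-10*10)/(1 - 9) + 58 = -100/(-8) + 58 = -⅛*(-100) + 58 = 25/2 + 58 = 141/2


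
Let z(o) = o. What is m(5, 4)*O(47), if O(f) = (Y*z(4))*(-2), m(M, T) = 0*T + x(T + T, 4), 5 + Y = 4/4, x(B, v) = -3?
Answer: -96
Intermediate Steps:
Y = -4 (Y = -5 + 4/4 = -5 + 4*(1/4) = -5 + 1 = -4)
m(M, T) = -3 (m(M, T) = 0*T - 3 = 0 - 3 = -3)
O(f) = 32 (O(f) = -4*4*(-2) = -16*(-2) = 32)
m(5, 4)*O(47) = -3*32 = -96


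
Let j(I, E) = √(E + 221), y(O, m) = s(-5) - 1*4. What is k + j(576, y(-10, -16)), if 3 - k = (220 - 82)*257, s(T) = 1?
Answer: -35463 + √218 ≈ -35448.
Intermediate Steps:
y(O, m) = -3 (y(O, m) = 1 - 1*4 = 1 - 4 = -3)
k = -35463 (k = 3 - (220 - 82)*257 = 3 - 138*257 = 3 - 1*35466 = 3 - 35466 = -35463)
j(I, E) = √(221 + E)
k + j(576, y(-10, -16)) = -35463 + √(221 - 3) = -35463 + √218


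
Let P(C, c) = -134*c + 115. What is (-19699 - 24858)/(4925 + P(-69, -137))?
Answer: -44557/23398 ≈ -1.9043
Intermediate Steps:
P(C, c) = 115 - 134*c
(-19699 - 24858)/(4925 + P(-69, -137)) = (-19699 - 24858)/(4925 + (115 - 134*(-137))) = -44557/(4925 + (115 + 18358)) = -44557/(4925 + 18473) = -44557/23398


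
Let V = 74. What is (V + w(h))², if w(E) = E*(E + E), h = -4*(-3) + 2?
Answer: 217156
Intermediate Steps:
h = 14 (h = 12 + 2 = 14)
w(E) = 2*E² (w(E) = E*(2*E) = 2*E²)
(V + w(h))² = (74 + 2*14²)² = (74 + 2*196)² = (74 + 392)² = 466² = 217156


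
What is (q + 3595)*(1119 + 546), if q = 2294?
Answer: 9805185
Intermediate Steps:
(q + 3595)*(1119 + 546) = (2294 + 3595)*(1119 + 546) = 5889*1665 = 9805185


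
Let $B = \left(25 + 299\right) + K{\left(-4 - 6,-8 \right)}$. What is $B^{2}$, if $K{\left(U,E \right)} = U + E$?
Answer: $93636$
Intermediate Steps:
$K{\left(U,E \right)} = E + U$
$B = 306$ ($B = \left(25 + 299\right) - 18 = 324 - 18 = 306$)
$B^{2} = 306^{2} = 93636$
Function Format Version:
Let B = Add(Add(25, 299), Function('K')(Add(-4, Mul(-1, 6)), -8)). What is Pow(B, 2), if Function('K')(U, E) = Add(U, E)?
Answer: 93636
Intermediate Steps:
Function('K')(U, E) = Add(E, U)
B = 306 (B = Add(Add(25, 299), Add(-8, Add(-4, Mul(-1, 6)))) = Add(324, Add(-8, Add(-4, -6))) = Add(324, Add(-8, -10)) = Add(324, -18) = 306)
Pow(B, 2) = Pow(306, 2) = 93636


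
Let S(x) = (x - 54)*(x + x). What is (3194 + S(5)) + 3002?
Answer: 5706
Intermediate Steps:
S(x) = 2*x*(-54 + x) (S(x) = (-54 + x)*(2*x) = 2*x*(-54 + x))
(3194 + S(5)) + 3002 = (3194 + 2*5*(-54 + 5)) + 3002 = (3194 + 2*5*(-49)) + 3002 = (3194 - 490) + 3002 = 2704 + 3002 = 5706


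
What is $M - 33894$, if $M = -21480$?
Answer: $-55374$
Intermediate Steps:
$M - 33894 = -21480 - 33894 = -55374$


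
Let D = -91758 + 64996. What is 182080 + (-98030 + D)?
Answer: 57288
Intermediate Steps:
D = -26762
182080 + (-98030 + D) = 182080 + (-98030 - 26762) = 182080 - 124792 = 57288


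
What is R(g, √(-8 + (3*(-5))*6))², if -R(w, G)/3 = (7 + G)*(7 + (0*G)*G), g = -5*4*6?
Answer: -21609 + 43218*I*√2 ≈ -21609.0 + 61120.0*I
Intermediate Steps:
g = -120 (g = -20*6 = -120)
R(w, G) = -147 - 21*G (R(w, G) = -3*(7 + G)*(7 + (0*G)*G) = -3*(7 + G)*(7 + 0*G) = -3*(7 + G)*(7 + 0) = -3*(7 + G)*7 = -3*(49 + 7*G) = -147 - 21*G)
R(g, √(-8 + (3*(-5))*6))² = (-147 - 21*√(-8 + (3*(-5))*6))² = (-147 - 21*√(-8 - 15*6))² = (-147 - 21*√(-8 - 90))² = (-147 - 147*I*√2)²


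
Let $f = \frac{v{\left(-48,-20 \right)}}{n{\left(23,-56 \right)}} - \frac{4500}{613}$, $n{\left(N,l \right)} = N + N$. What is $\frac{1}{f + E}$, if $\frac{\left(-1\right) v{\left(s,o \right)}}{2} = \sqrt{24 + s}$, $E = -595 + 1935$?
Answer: $\frac{33113545855}{44129067815507} + \frac{8642687 i \sqrt{6}}{176516271262028} \approx 0.00075038 + 1.1993 \cdot 10^{-7} i$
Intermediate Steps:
$E = 1340$
$v{\left(s,o \right)} = - 2 \sqrt{24 + s}$
$n{\left(N,l \right)} = 2 N$
$f = - \frac{4500}{613} - \frac{2 i \sqrt{6}}{23}$ ($f = \frac{\left(-2\right) \sqrt{24 - 48}}{2 \cdot 23} - \frac{4500}{613} = \frac{\left(-2\right) \sqrt{-24}}{46} - \frac{4500}{613} = - 2 \cdot 2 i \sqrt{6} \cdot \frac{1}{46} - \frac{4500}{613} = - 4 i \sqrt{6} \cdot \frac{1}{46} - \frac{4500}{613} = - \frac{2 i \sqrt{6}}{23} - \frac{4500}{613} = - \frac{4500}{613} - \frac{2 i \sqrt{6}}{23} \approx -7.3409 - 0.213 i$)
$\frac{1}{f + E} = \frac{1}{\left(- \frac{4500}{613} - \frac{2 i \sqrt{6}}{23}\right) + 1340} = \frac{1}{\frac{816920}{613} - \frac{2 i \sqrt{6}}{23}}$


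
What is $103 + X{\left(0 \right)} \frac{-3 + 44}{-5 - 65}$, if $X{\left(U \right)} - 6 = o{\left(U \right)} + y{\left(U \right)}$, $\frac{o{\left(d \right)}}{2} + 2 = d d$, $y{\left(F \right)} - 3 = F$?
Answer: $\frac{1401}{14} \approx 100.07$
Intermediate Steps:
$y{\left(F \right)} = 3 + F$
$o{\left(d \right)} = -4 + 2 d^{2}$ ($o{\left(d \right)} = -4 + 2 d d = -4 + 2 d^{2}$)
$X{\left(U \right)} = 5 + U + 2 U^{2}$ ($X{\left(U \right)} = 6 + \left(\left(-4 + 2 U^{2}\right) + \left(3 + U\right)\right) = 6 + \left(-1 + U + 2 U^{2}\right) = 5 + U + 2 U^{2}$)
$103 + X{\left(0 \right)} \frac{-3 + 44}{-5 - 65} = 103 + \left(5 + 0 + 2 \cdot 0^{2}\right) \frac{-3 + 44}{-5 - 65} = 103 + \left(5 + 0 + 2 \cdot 0\right) \frac{41}{-70} = 103 + \left(5 + 0 + 0\right) 41 \left(- \frac{1}{70}\right) = 103 + 5 \left(- \frac{41}{70}\right) = 103 - \frac{41}{14} = \frac{1401}{14}$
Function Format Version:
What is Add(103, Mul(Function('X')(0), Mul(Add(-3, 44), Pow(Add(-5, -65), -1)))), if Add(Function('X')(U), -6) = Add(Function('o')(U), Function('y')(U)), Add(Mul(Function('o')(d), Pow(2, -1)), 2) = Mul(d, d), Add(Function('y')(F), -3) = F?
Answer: Rational(1401, 14) ≈ 100.07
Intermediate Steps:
Function('y')(F) = Add(3, F)
Function('o')(d) = Add(-4, Mul(2, Pow(d, 2))) (Function('o')(d) = Add(-4, Mul(2, Mul(d, d))) = Add(-4, Mul(2, Pow(d, 2))))
Function('X')(U) = Add(5, U, Mul(2, Pow(U, 2))) (Function('X')(U) = Add(6, Add(Add(-4, Mul(2, Pow(U, 2))), Add(3, U))) = Add(6, Add(-1, U, Mul(2, Pow(U, 2)))) = Add(5, U, Mul(2, Pow(U, 2))))
Add(103, Mul(Function('X')(0), Mul(Add(-3, 44), Pow(Add(-5, -65), -1)))) = Add(103, Mul(Add(5, 0, Mul(2, Pow(0, 2))), Mul(Add(-3, 44), Pow(Add(-5, -65), -1)))) = Add(103, Mul(Add(5, 0, Mul(2, 0)), Mul(41, Pow(-70, -1)))) = Add(103, Mul(Add(5, 0, 0), Mul(41, Rational(-1, 70)))) = Add(103, Mul(5, Rational(-41, 70))) = Add(103, Rational(-41, 14)) = Rational(1401, 14)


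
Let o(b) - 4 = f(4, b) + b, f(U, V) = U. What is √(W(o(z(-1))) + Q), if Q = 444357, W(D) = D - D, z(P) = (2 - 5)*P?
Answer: 3*√49373 ≈ 666.60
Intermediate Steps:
z(P) = -3*P
o(b) = 8 + b (o(b) = 4 + (4 + b) = 8 + b)
W(D) = 0
√(W(o(z(-1))) + Q) = √(0 + 444357) = √444357 = 3*√49373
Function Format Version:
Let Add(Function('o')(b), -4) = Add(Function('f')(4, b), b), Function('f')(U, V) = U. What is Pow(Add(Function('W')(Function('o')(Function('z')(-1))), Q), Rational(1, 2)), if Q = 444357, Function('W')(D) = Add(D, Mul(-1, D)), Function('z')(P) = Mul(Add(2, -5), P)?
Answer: Mul(3, Pow(49373, Rational(1, 2))) ≈ 666.60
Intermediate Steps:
Function('z')(P) = Mul(-3, P)
Function('o')(b) = Add(8, b) (Function('o')(b) = Add(4, Add(4, b)) = Add(8, b))
Function('W')(D) = 0
Pow(Add(Function('W')(Function('o')(Function('z')(-1))), Q), Rational(1, 2)) = Pow(Add(0, 444357), Rational(1, 2)) = Pow(444357, Rational(1, 2)) = Mul(3, Pow(49373, Rational(1, 2)))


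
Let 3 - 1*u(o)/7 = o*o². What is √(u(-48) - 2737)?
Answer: 2*√192857 ≈ 878.31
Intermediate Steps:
u(o) = 21 - 7*o³ (u(o) = 21 - 7*o*o² = 21 - 7*o³)
√(u(-48) - 2737) = √((21 - 7*(-48)³) - 2737) = √((21 - 7*(-110592)) - 2737) = √((21 + 774144) - 2737) = √(774165 - 2737) = √771428 = 2*√192857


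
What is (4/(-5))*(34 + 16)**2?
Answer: -2000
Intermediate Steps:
(4/(-5))*(34 + 16)**2 = (4*(-1/5))*50**2 = -4/5*2500 = -2000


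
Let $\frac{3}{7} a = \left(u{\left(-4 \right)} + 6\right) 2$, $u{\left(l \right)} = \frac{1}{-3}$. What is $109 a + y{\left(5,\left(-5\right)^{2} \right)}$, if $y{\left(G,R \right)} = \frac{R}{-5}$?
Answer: $\frac{25897}{9} \approx 2877.4$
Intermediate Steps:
$u{\left(l \right)} = - \frac{1}{3}$
$y{\left(G,R \right)} = - \frac{R}{5}$ ($y{\left(G,R \right)} = R \left(- \frac{1}{5}\right) = - \frac{R}{5}$)
$a = \frac{238}{9}$ ($a = \frac{7 \left(- \frac{1}{3} + 6\right) 2}{3} = \frac{7 \cdot \frac{17}{3} \cdot 2}{3} = \frac{7}{3} \cdot \frac{34}{3} = \frac{238}{9} \approx 26.444$)
$109 a + y{\left(5,\left(-5\right)^{2} \right)} = 109 \cdot \frac{238}{9} - \frac{\left(-5\right)^{2}}{5} = \frac{25942}{9} - 5 = \frac{25897}{9}$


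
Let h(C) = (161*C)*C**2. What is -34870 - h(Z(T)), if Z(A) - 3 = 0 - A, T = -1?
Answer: -45174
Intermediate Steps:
Z(A) = 3 - A (Z(A) = 3 + (0 - A) = 3 - A)
h(C) = 161*C**3
-34870 - h(Z(T)) = -34870 - 161*(3 - 1*(-1))**3 = -34870 - 161*(3 + 1)**3 = -34870 - 161*4**3 = -34870 - 161*64 = -34870 - 1*10304 = -34870 - 10304 = -45174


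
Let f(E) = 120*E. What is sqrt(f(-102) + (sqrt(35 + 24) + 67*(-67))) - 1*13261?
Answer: -13261 + I*sqrt(16729 - sqrt(59)) ≈ -13261.0 + 129.31*I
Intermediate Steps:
sqrt(f(-102) + (sqrt(35 + 24) + 67*(-67))) - 1*13261 = sqrt(120*(-102) + (sqrt(35 + 24) + 67*(-67))) - 1*13261 = sqrt(-12240 + (sqrt(59) - 4489)) - 13261 = sqrt(-12240 + (-4489 + sqrt(59))) - 13261 = sqrt(-16729 + sqrt(59)) - 13261 = -13261 + sqrt(-16729 + sqrt(59))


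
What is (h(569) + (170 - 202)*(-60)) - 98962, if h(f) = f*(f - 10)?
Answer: 221029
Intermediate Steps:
h(f) = f*(-10 + f)
(h(569) + (170 - 202)*(-60)) - 98962 = (569*(-10 + 569) + (170 - 202)*(-60)) - 98962 = (569*559 - 32*(-60)) - 98962 = (318071 + 1920) - 98962 = 319991 - 98962 = 221029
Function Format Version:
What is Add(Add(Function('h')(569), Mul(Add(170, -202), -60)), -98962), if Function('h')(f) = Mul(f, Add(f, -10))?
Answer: 221029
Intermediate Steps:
Function('h')(f) = Mul(f, Add(-10, f))
Add(Add(Function('h')(569), Mul(Add(170, -202), -60)), -98962) = Add(Add(Mul(569, Add(-10, 569)), Mul(Add(170, -202), -60)), -98962) = Add(Add(Mul(569, 559), Mul(-32, -60)), -98962) = Add(Add(318071, 1920), -98962) = Add(319991, -98962) = 221029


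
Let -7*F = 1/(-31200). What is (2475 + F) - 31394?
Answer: -6315909599/218400 ≈ -28919.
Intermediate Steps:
F = 1/218400 (F = -⅐/(-31200) = -⅐*(-1/31200) = 1/218400 ≈ 4.5788e-6)
(2475 + F) - 31394 = (2475 + 1/218400) - 31394 = 540540001/218400 - 31394 = -6315909599/218400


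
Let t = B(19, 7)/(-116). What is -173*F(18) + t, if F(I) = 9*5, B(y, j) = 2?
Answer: -451531/58 ≈ -7785.0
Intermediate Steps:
F(I) = 45
t = -1/58 (t = 2/(-116) = 2*(-1/116) = -1/58 ≈ -0.017241)
-173*F(18) + t = -173*45 - 1/58 = -7785 - 1/58 = -451531/58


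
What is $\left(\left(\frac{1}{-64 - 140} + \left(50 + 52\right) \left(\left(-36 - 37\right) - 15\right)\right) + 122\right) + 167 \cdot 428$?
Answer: $\frac{12774887}{204} \approx 62622.0$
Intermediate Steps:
$\left(\left(\frac{1}{-64 - 140} + \left(50 + 52\right) \left(\left(-36 - 37\right) - 15\right)\right) + 122\right) + 167 \cdot 428 = \left(\left(\frac{1}{-204} + 102 \left(-73 - 15\right)\right) + 122\right) + 71476 = \left(\left(- \frac{1}{204} + 102 \left(-88\right)\right) + 122\right) + 71476 = \left(\left(- \frac{1}{204} - 8976\right) + 122\right) + 71476 = \left(- \frac{1831105}{204} + 122\right) + 71476 = - \frac{1806217}{204} + 71476 = \frac{12774887}{204}$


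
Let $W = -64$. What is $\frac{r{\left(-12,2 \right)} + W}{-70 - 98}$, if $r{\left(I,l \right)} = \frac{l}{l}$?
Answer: $\frac{3}{8} \approx 0.375$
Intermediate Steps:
$r{\left(I,l \right)} = 1$
$\frac{r{\left(-12,2 \right)} + W}{-70 - 98} = \frac{1 - 64}{-70 - 98} = - \frac{63}{-168} = \left(-63\right) \left(- \frac{1}{168}\right) = \frac{3}{8}$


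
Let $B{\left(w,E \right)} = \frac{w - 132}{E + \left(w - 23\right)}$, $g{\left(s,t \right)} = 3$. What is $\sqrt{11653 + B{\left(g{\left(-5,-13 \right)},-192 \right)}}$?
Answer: $\frac{\sqrt{130939945}}{106} \approx 107.95$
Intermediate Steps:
$B{\left(w,E \right)} = \frac{-132 + w}{-23 + E + w}$ ($B{\left(w,E \right)} = \frac{-132 + w}{E + \left(-23 + w\right)} = \frac{-132 + w}{-23 + E + w}$)
$\sqrt{11653 + B{\left(g{\left(-5,-13 \right)},-192 \right)}} = \sqrt{11653 + \frac{-132 + 3}{-23 - 192 + 3}} = \sqrt{11653 + \frac{1}{-212} \left(-129\right)} = \sqrt{11653 - - \frac{129}{212}} = \sqrt{11653 + \frac{129}{212}} = \sqrt{\frac{2470565}{212}} = \frac{\sqrt{130939945}}{106}$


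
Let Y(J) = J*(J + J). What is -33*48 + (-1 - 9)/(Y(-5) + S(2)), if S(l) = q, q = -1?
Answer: -77626/49 ≈ -1584.2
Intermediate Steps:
S(l) = -1
Y(J) = 2*J**2 (Y(J) = J*(2*J) = 2*J**2)
-33*48 + (-1 - 9)/(Y(-5) + S(2)) = -33*48 + (-1 - 9)/(2*(-5)**2 - 1) = -1584 - 10/(2*25 - 1) = -1584 - 10/(50 - 1) = -1584 - 10/49 = -77626/49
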